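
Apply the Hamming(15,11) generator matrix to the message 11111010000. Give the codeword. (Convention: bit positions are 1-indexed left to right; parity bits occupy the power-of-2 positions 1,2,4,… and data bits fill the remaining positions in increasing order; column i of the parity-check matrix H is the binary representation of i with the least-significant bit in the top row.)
Codeword c = d · G (mod 2), d = 11111010000:
  c[0] = d·G[:,0] = (11111010000)·(11011010101) mod 2 = 1+1+0+1+1+0+1+0+0+0+0 mod 2 = 1
  c[1] = d·G[:,1] = (11111010000)·(10110110011) mod 2 = 1+0+1+1+0+0+1+0+0+0+0 mod 2 = 0
  c[2] = d·G[:,2] = (11111010000)·(10000000000) mod 2 = 1+0+0+0+0+0+0+0+0+0+0 mod 2 = 1
  c[3] = d·G[:,3] = (11111010000)·(01110001111) mod 2 = 0+1+1+1+0+0+0+0+0+0+0 mod 2 = 1
  c[4] = d·G[:,4] = (11111010000)·(01000000000) mod 2 = 0+1+0+0+0+0+0+0+0+0+0 mod 2 = 1
  c[5] = d·G[:,5] = (11111010000)·(00100000000) mod 2 = 0+0+1+0+0+0+0+0+0+0+0 mod 2 = 1
  c[6] = d·G[:,6] = (11111010000)·(00010000000) mod 2 = 0+0+0+1+0+0+0+0+0+0+0 mod 2 = 1
  c[7] = d·G[:,7] = (11111010000)·(00001111111) mod 2 = 0+0+0+0+1+0+1+0+0+0+0 mod 2 = 0
  c[8] = d·G[:,8] = (11111010000)·(00001000000) mod 2 = 0+0+0+0+1+0+0+0+0+0+0 mod 2 = 1
  c[9] = d·G[:,9] = (11111010000)·(00000100000) mod 2 = 0+0+0+0+0+0+0+0+0+0+0 mod 2 = 0
  c[10] = d·G[:,10] = (11111010000)·(00000010000) mod 2 = 0+0+0+0+0+0+1+0+0+0+0 mod 2 = 1
  c[11] = d·G[:,11] = (11111010000)·(00000001000) mod 2 = 0+0+0+0+0+0+0+0+0+0+0 mod 2 = 0
  c[12] = d·G[:,12] = (11111010000)·(00000000100) mod 2 = 0+0+0+0+0+0+0+0+0+0+0 mod 2 = 0
  c[13] = d·G[:,13] = (11111010000)·(00000000010) mod 2 = 0+0+0+0+0+0+0+0+0+0+0 mod 2 = 0
  c[14] = d·G[:,14] = (11111010000)·(00000000001) mod 2 = 0+0+0+0+0+0+0+0+0+0+0 mod 2 = 0
Codeword = 101111101010000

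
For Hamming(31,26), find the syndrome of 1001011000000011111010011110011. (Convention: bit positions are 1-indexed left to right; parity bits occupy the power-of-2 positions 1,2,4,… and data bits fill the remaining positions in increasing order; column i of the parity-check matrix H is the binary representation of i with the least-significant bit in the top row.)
Syndrome s = H · r^T (mod 2), r = 1001011000000011111010011110011:
  s[0] = (1010101010101010101010101010101)·(1001011000000011111010011110011) mod 2 = 1+0+0+0+0+0+1+0+0+0+0+0+0+0+1+0+1+0+1+0+1+0+0+0+1+0+1+0+0+0+1 mod 2 = 1
  s[1] = (0110011001100110011001100110011)·(1001011000000011111010011110011) mod 2 = 0+0+0+0+0+1+1+0+0+0+0+0+0+0+1+0+0+1+1+0+0+0+0+0+0+1+1+0+0+1+1 mod 2 = 1
  s[2] = (0001111000011110000111100001111)·(1001011000000011111010011110011) mod 2 = 0+0+0+1+0+1+1+0+0+0+0+0+0+0+1+0+0+0+0+0+1+0+0+0+0+0+0+0+0+1+1 mod 2 = 1
  s[3] = (0000000111111110000000011111111)·(1001011000000011111010011110011) mod 2 = 0+0+0+0+0+0+0+0+0+0+0+0+0+0+1+0+0+0+0+0+0+0+0+1+1+1+1+0+0+1+1 mod 2 = 1
  s[4] = (0000000000000001111111111111111)·(1001011000000011111010011110011) mod 2 = 0+0+0+0+0+0+0+0+0+0+0+0+0+0+0+1+1+1+1+0+1+0+0+1+1+1+1+0+0+1+1 mod 2 = 1
Syndrome = 11111
Non-zero syndrome: error at position 31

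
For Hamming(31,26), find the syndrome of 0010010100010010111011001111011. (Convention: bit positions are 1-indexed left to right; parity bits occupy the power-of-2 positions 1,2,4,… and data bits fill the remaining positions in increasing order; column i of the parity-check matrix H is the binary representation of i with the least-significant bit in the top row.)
Syndrome s = H · r^T (mod 2), r = 0010010100010010111011001111011:
  s[0] = (1010101010101010101010101010101)·(0010010100010010111011001111011) mod 2 = 0+0+1+0+0+0+0+0+0+0+0+0+0+0+1+0+1+0+1+0+1+0+0+0+1+0+1+0+0+0+1 mod 2 = 0
  s[1] = (0110011001100110011001100110011)·(0010010100010010111011001111011) mod 2 = 0+0+1+0+0+1+0+0+0+0+0+0+0+0+1+0+0+1+1+0+0+1+0+0+0+1+1+0+0+1+1 mod 2 = 0
  s[2] = (0001111000011110000111100001111)·(0010010100010010111011001111011) mod 2 = 0+0+0+0+0+1+0+0+0+0+0+1+0+0+1+0+0+0+0+0+1+1+0+0+0+0+0+1+0+1+1 mod 2 = 0
  s[3] = (0000000111111110000000011111111)·(0010010100010010111011001111011) mod 2 = 0+0+0+0+0+0+0+1+0+0+0+1+0+0+1+0+0+0+0+0+0+0+0+0+1+1+1+1+0+1+1 mod 2 = 1
  s[4] = (0000000000000001111111111111111)·(0010010100010010111011001111011) mod 2 = 0+0+0+0+0+0+0+0+0+0+0+0+0+0+0+0+1+1+1+0+1+1+0+0+1+1+1+1+0+1+1 mod 2 = 1
Syndrome = 00011
Non-zero syndrome: error at position 24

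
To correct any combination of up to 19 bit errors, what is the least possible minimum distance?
Correcting t errors requires d_min ≥ 2t + 1 = 2·19 + 1 = 39.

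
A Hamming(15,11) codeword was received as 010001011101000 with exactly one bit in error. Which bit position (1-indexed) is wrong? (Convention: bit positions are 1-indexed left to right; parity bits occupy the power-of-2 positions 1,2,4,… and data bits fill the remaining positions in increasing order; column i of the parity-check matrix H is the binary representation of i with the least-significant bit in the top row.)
Syndrome s = H · r^T (mod 2), r = 010001011101000:
  s[0] = (101010101010101)·(010001011101000) mod 2 = 0+0+0+0+0+0+0+0+1+0+0+0+0+0+0 mod 2 = 1
  s[1] = (011001100110011)·(010001011101000) mod 2 = 0+1+0+0+0+1+0+0+0+1+0+0+0+0+0 mod 2 = 1
  s[2] = (000111100001111)·(010001011101000) mod 2 = 0+0+0+0+0+1+0+0+0+0+0+1+0+0+0 mod 2 = 0
  s[3] = (000000011111111)·(010001011101000) mod 2 = 0+0+0+0+0+0+0+1+1+1+0+1+0+0+0 mod 2 = 0
Syndrome = 1100
Column i of H is the binary representation of i, so the syndrome is the binary index of the flipped bit.
Read s = 1100 with s[0] as LSB: 1·2^0 + 1·2^1 + 0·2^2 + 0·2^3 = 3.
Error is at bit position 3.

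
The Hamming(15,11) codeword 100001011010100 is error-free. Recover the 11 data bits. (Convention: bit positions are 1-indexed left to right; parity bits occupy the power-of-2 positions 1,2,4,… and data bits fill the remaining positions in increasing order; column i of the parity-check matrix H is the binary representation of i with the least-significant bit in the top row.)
Parity bits occupy power-of-2 positions; data bits are at positions {3,5,6,7,9,10,11,12,13,14,15} (1-indexed).
Extract: c[3]=0 c[5]=0 c[6]=1 c[7]=0 c[9]=1 c[10]=0 c[11]=1 c[12]=0 c[13]=1 c[14]=0 c[15]=0
Data = 00101010100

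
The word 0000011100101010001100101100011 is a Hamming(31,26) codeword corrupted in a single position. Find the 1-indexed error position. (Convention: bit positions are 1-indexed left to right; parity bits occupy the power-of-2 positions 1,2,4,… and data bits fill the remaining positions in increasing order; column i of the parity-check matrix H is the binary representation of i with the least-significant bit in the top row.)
Syndrome s = H · r^T (mod 2), r = 0000011100101010001100101100011:
  s[0] = (1010101010101010101010101010101)·(0000011100101010001100101100011) mod 2 = 0+0+0+0+0+0+1+0+0+0+1+0+1+0+1+0+0+0+1+0+0+0+1+0+1+0+0+0+0+0+1 mod 2 = 0
  s[1] = (0110011001100110011001100110011)·(0000011100101010001100101100011) mod 2 = 0+0+0+0+0+1+1+0+0+0+1+0+0+0+1+0+0+0+1+0+0+0+1+0+0+1+0+0+0+1+1 mod 2 = 1
  s[2] = (0001111000011110000111100001111)·(0000011100101010001100101100011) mod 2 = 0+0+0+0+0+1+1+0+0+0+0+0+1+0+1+0+0+0+0+1+0+0+1+0+0+0+0+0+0+1+1 mod 2 = 0
  s[3] = (0000000111111110000000011111111)·(0000011100101010001100101100011) mod 2 = 0+0+0+0+0+0+0+1+0+0+1+0+1+0+1+0+0+0+0+0+0+0+0+0+1+1+0+0+0+1+1 mod 2 = 0
  s[4] = (0000000000000001111111111111111)·(0000011100101010001100101100011) mod 2 = 0+0+0+0+0+0+0+0+0+0+0+0+0+0+0+0+0+0+1+1+0+0+1+0+1+1+0+0+0+1+1 mod 2 = 1
Syndrome = 01001
Column i of H is the binary representation of i, so the syndrome is the binary index of the flipped bit.
Read s = 01001 with s[0] as LSB: 0·2^0 + 1·2^1 + 0·2^2 + 0·2^3 + 1·2^4 = 18.
Error is at bit position 18.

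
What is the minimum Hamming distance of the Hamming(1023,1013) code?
d_min = 3 (every single-error-correcting Hamming code has d_min = 3).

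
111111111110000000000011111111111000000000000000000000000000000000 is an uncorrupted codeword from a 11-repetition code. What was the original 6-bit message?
Split into 11-bit blocks: 11111111111 00000000000 11111111111 00000000000 00000000000 00000000000
Data = 101000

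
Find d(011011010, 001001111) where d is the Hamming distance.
XOR = 010010101, count of 1s = 4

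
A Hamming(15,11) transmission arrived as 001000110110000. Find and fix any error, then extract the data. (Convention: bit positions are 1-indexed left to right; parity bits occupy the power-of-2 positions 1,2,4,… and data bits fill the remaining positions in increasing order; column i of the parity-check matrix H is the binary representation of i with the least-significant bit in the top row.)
Syndrome s = H · r^T (mod 2), r = 001000110110000:
  s[0] = (101010101010101)·(001000110110000) mod 2 = 0+0+1+0+0+0+1+0+0+0+1+0+0+0+0 mod 2 = 1
  s[1] = (011001100110011)·(001000110110000) mod 2 = 0+0+1+0+0+0+1+0+0+1+1+0+0+0+0 mod 2 = 0
  s[2] = (000111100001111)·(001000110110000) mod 2 = 0+0+0+0+0+0+1+0+0+0+0+0+0+0+0 mod 2 = 1
  s[3] = (000000011111111)·(001000110110000) mod 2 = 0+0+0+0+0+0+0+1+0+1+1+0+0+0+0 mod 2 = 1
Syndrome = 1011
Column 13 of H equals this syndrome → error at bit 13 (1-indexed).
Flip bit 13: 001000110110000 → 001000110110100
Extract data bits at positions {3,5,6,7,9,10,11,12,13,14,15}: 10010110100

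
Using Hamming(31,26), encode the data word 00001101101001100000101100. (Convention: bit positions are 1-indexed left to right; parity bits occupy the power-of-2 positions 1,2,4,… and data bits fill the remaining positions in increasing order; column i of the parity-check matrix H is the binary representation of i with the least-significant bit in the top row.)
Codeword c = d · G (mod 2), d = 00001101101001100000101100:
  c[0] = d·G[:,0] = (00001101101001100000101100)·(11011010101101010101010101) mod 2 = 0+0+0+0+1+0+0+0+1+0+1+0+0+1+0+0+0+0+0+0+0+0+0+1+0+0 mod 2 = 1
  c[1] = d·G[:,1] = (00001101101001100000101100)·(10110110011011001100110011) mod 2 = 0+0+0+0+0+1+0+0+0+0+1+0+0+1+0+0+0+0+0+0+1+0+0+0+0+0 mod 2 = 0
  c[2] = d·G[:,2] = (00001101101001100000101100)·(10000000000000000000000000) mod 2 = 0+0+0+0+0+0+0+0+0+0+0+0+0+0+0+0+0+0+0+0+0+0+0+0+0+0 mod 2 = 0
  c[3] = d·G[:,3] = (00001101101001100000101100)·(01110001111000111100001111) mod 2 = 0+0+0+0+0+0+0+1+1+0+1+0+0+0+1+0+0+0+0+0+0+0+1+1+0+0 mod 2 = 0
  c[4] = d·G[:,4] = (00001101101001100000101100)·(01000000000000000000000000) mod 2 = 0+0+0+0+0+0+0+0+0+0+0+0+0+0+0+0+0+0+0+0+0+0+0+0+0+0 mod 2 = 0
  c[5] = d·G[:,5] = (00001101101001100000101100)·(00100000000000000000000000) mod 2 = 0+0+0+0+0+0+0+0+0+0+0+0+0+0+0+0+0+0+0+0+0+0+0+0+0+0 mod 2 = 0
  c[6] = d·G[:,6] = (00001101101001100000101100)·(00010000000000000000000000) mod 2 = 0+0+0+0+0+0+0+0+0+0+0+0+0+0+0+0+0+0+0+0+0+0+0+0+0+0 mod 2 = 0
  c[7] = d·G[:,7] = (00001101101001100000101100)·(00001111111000000011111111) mod 2 = 0+0+0+0+1+1+0+1+1+0+1+0+0+0+0+0+0+0+0+0+1+0+1+1+0+0 mod 2 = 0
  c[8] = d·G[:,8] = (00001101101001100000101100)·(00001000000000000000000000) mod 2 = 0+0+0+0+1+0+0+0+0+0+0+0+0+0+0+0+0+0+0+0+0+0+0+0+0+0 mod 2 = 1
  c[9] = d·G[:,9] = (00001101101001100000101100)·(00000100000000000000000000) mod 2 = 0+0+0+0+0+1+0+0+0+0+0+0+0+0+0+0+0+0+0+0+0+0+0+0+0+0 mod 2 = 1
  c[10] = d·G[:,10] = (00001101101001100000101100)·(00000010000000000000000000) mod 2 = 0+0+0+0+0+0+0+0+0+0+0+0+0+0+0+0+0+0+0+0+0+0+0+0+0+0 mod 2 = 0
  c[11] = d·G[:,11] = (00001101101001100000101100)·(00000001000000000000000000) mod 2 = 0+0+0+0+0+0+0+1+0+0+0+0+0+0+0+0+0+0+0+0+0+0+0+0+0+0 mod 2 = 1
  c[12] = d·G[:,12] = (00001101101001100000101100)·(00000000100000000000000000) mod 2 = 0+0+0+0+0+0+0+0+1+0+0+0+0+0+0+0+0+0+0+0+0+0+0+0+0+0 mod 2 = 1
  c[13] = d·G[:,13] = (00001101101001100000101100)·(00000000010000000000000000) mod 2 = 0+0+0+0+0+0+0+0+0+0+0+0+0+0+0+0+0+0+0+0+0+0+0+0+0+0 mod 2 = 0
  c[14] = d·G[:,14] = (00001101101001100000101100)·(00000000001000000000000000) mod 2 = 0+0+0+0+0+0+0+0+0+0+1+0+0+0+0+0+0+0+0+0+0+0+0+0+0+0 mod 2 = 1
  c[15] = d·G[:,15] = (00001101101001100000101100)·(00000000000111111111111111) mod 2 = 0+0+0+0+0+0+0+0+0+0+0+0+0+1+1+0+0+0+0+0+1+0+1+1+0+0 mod 2 = 1
  c[16] = d·G[:,16] = (00001101101001100000101100)·(00000000000100000000000000) mod 2 = 0+0+0+0+0+0+0+0+0+0+0+0+0+0+0+0+0+0+0+0+0+0+0+0+0+0 mod 2 = 0
  c[17] = d·G[:,17] = (00001101101001100000101100)·(00000000000010000000000000) mod 2 = 0+0+0+0+0+0+0+0+0+0+0+0+0+0+0+0+0+0+0+0+0+0+0+0+0+0 mod 2 = 0
  c[18] = d·G[:,18] = (00001101101001100000101100)·(00000000000001000000000000) mod 2 = 0+0+0+0+0+0+0+0+0+0+0+0+0+1+0+0+0+0+0+0+0+0+0+0+0+0 mod 2 = 1
  c[19] = d·G[:,19] = (00001101101001100000101100)·(00000000000000100000000000) mod 2 = 0+0+0+0+0+0+0+0+0+0+0+0+0+0+1+0+0+0+0+0+0+0+0+0+0+0 mod 2 = 1
  c[20] = d·G[:,20] = (00001101101001100000101100)·(00000000000000010000000000) mod 2 = 0+0+0+0+0+0+0+0+0+0+0+0+0+0+0+0+0+0+0+0+0+0+0+0+0+0 mod 2 = 0
  c[21] = d·G[:,21] = (00001101101001100000101100)·(00000000000000001000000000) mod 2 = 0+0+0+0+0+0+0+0+0+0+0+0+0+0+0+0+0+0+0+0+0+0+0+0+0+0 mod 2 = 0
  c[22] = d·G[:,22] = (00001101101001100000101100)·(00000000000000000100000000) mod 2 = 0+0+0+0+0+0+0+0+0+0+0+0+0+0+0+0+0+0+0+0+0+0+0+0+0+0 mod 2 = 0
  c[23] = d·G[:,23] = (00001101101001100000101100)·(00000000000000000010000000) mod 2 = 0+0+0+0+0+0+0+0+0+0+0+0+0+0+0+0+0+0+0+0+0+0+0+0+0+0 mod 2 = 0
  c[24] = d·G[:,24] = (00001101101001100000101100)·(00000000000000000001000000) mod 2 = 0+0+0+0+0+0+0+0+0+0+0+0+0+0+0+0+0+0+0+0+0+0+0+0+0+0 mod 2 = 0
  c[25] = d·G[:,25] = (00001101101001100000101100)·(00000000000000000000100000) mod 2 = 0+0+0+0+0+0+0+0+0+0+0+0+0+0+0+0+0+0+0+0+1+0+0+0+0+0 mod 2 = 1
  c[26] = d·G[:,26] = (00001101101001100000101100)·(00000000000000000000010000) mod 2 = 0+0+0+0+0+0+0+0+0+0+0+0+0+0+0+0+0+0+0+0+0+0+0+0+0+0 mod 2 = 0
  c[27] = d·G[:,27] = (00001101101001100000101100)·(00000000000000000000001000) mod 2 = 0+0+0+0+0+0+0+0+0+0+0+0+0+0+0+0+0+0+0+0+0+0+1+0+0+0 mod 2 = 1
  c[28] = d·G[:,28] = (00001101101001100000101100)·(00000000000000000000000100) mod 2 = 0+0+0+0+0+0+0+0+0+0+0+0+0+0+0+0+0+0+0+0+0+0+0+1+0+0 mod 2 = 1
  c[29] = d·G[:,29] = (00001101101001100000101100)·(00000000000000000000000010) mod 2 = 0+0+0+0+0+0+0+0+0+0+0+0+0+0+0+0+0+0+0+0+0+0+0+0+0+0 mod 2 = 0
  c[30] = d·G[:,30] = (00001101101001100000101100)·(00000000000000000000000001) mod 2 = 0+0+0+0+0+0+0+0+0+0+0+0+0+0+0+0+0+0+0+0+0+0+0+0+0+0 mod 2 = 0
Codeword = 1000000011011011001100000101100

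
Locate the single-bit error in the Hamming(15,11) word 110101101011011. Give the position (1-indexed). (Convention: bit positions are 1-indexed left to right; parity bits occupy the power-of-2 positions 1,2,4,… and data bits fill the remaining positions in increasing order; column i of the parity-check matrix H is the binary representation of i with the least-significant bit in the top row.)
Syndrome s = H · r^T (mod 2), r = 110101101011011:
  s[0] = (101010101010101)·(110101101011011) mod 2 = 1+0+0+0+0+0+1+0+1+0+1+0+0+0+1 mod 2 = 1
  s[1] = (011001100110011)·(110101101011011) mod 2 = 0+1+0+0+0+1+1+0+0+0+1+0+0+1+1 mod 2 = 0
  s[2] = (000111100001111)·(110101101011011) mod 2 = 0+0+0+1+0+1+1+0+0+0+0+1+0+1+1 mod 2 = 0
  s[3] = (000000011111111)·(110101101011011) mod 2 = 0+0+0+0+0+0+0+0+1+0+1+1+0+1+1 mod 2 = 1
Syndrome = 1001
Column i of H is the binary representation of i, so the syndrome is the binary index of the flipped bit.
Read s = 1001 with s[0] as LSB: 1·2^0 + 0·2^1 + 0·2^2 + 1·2^3 = 9.
Error is at bit position 9.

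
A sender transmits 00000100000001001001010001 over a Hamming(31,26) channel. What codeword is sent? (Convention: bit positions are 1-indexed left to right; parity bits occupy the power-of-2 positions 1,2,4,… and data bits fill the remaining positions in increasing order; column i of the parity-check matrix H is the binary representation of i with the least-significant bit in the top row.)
Codeword c = d · G (mod 2), d = 00000100000001001001010001:
  c[0] = d·G[:,0] = (00000100000001001001010001)·(11011010101101010101010101) mod 2 = 0+0+0+0+0+0+0+0+0+0+0+0+0+1+0+0+0+0+0+1+0+1+0+0+0+1 mod 2 = 0
  c[1] = d·G[:,1] = (00000100000001001001010001)·(10110110011011001100110011) mod 2 = 0+0+0+0+0+1+0+0+0+0+0+0+0+1+0+0+1+0+0+0+0+1+0+0+0+1 mod 2 = 1
  c[2] = d·G[:,2] = (00000100000001001001010001)·(10000000000000000000000000) mod 2 = 0+0+0+0+0+0+0+0+0+0+0+0+0+0+0+0+0+0+0+0+0+0+0+0+0+0 mod 2 = 0
  c[3] = d·G[:,3] = (00000100000001001001010001)·(01110001111000111100001111) mod 2 = 0+0+0+0+0+0+0+0+0+0+0+0+0+0+0+0+1+0+0+0+0+0+0+0+0+1 mod 2 = 0
  c[4] = d·G[:,4] = (00000100000001001001010001)·(01000000000000000000000000) mod 2 = 0+0+0+0+0+0+0+0+0+0+0+0+0+0+0+0+0+0+0+0+0+0+0+0+0+0 mod 2 = 0
  c[5] = d·G[:,5] = (00000100000001001001010001)·(00100000000000000000000000) mod 2 = 0+0+0+0+0+0+0+0+0+0+0+0+0+0+0+0+0+0+0+0+0+0+0+0+0+0 mod 2 = 0
  c[6] = d·G[:,6] = (00000100000001001001010001)·(00010000000000000000000000) mod 2 = 0+0+0+0+0+0+0+0+0+0+0+0+0+0+0+0+0+0+0+0+0+0+0+0+0+0 mod 2 = 0
  c[7] = d·G[:,7] = (00000100000001001001010001)·(00001111111000000011111111) mod 2 = 0+0+0+0+0+1+0+0+0+0+0+0+0+0+0+0+0+0+0+1+0+1+0+0+0+1 mod 2 = 0
  c[8] = d·G[:,8] = (00000100000001001001010001)·(00001000000000000000000000) mod 2 = 0+0+0+0+0+0+0+0+0+0+0+0+0+0+0+0+0+0+0+0+0+0+0+0+0+0 mod 2 = 0
  c[9] = d·G[:,9] = (00000100000001001001010001)·(00000100000000000000000000) mod 2 = 0+0+0+0+0+1+0+0+0+0+0+0+0+0+0+0+0+0+0+0+0+0+0+0+0+0 mod 2 = 1
  c[10] = d·G[:,10] = (00000100000001001001010001)·(00000010000000000000000000) mod 2 = 0+0+0+0+0+0+0+0+0+0+0+0+0+0+0+0+0+0+0+0+0+0+0+0+0+0 mod 2 = 0
  c[11] = d·G[:,11] = (00000100000001001001010001)·(00000001000000000000000000) mod 2 = 0+0+0+0+0+0+0+0+0+0+0+0+0+0+0+0+0+0+0+0+0+0+0+0+0+0 mod 2 = 0
  c[12] = d·G[:,12] = (00000100000001001001010001)·(00000000100000000000000000) mod 2 = 0+0+0+0+0+0+0+0+0+0+0+0+0+0+0+0+0+0+0+0+0+0+0+0+0+0 mod 2 = 0
  c[13] = d·G[:,13] = (00000100000001001001010001)·(00000000010000000000000000) mod 2 = 0+0+0+0+0+0+0+0+0+0+0+0+0+0+0+0+0+0+0+0+0+0+0+0+0+0 mod 2 = 0
  c[14] = d·G[:,14] = (00000100000001001001010001)·(00000000001000000000000000) mod 2 = 0+0+0+0+0+0+0+0+0+0+0+0+0+0+0+0+0+0+0+0+0+0+0+0+0+0 mod 2 = 0
  c[15] = d·G[:,15] = (00000100000001001001010001)·(00000000000111111111111111) mod 2 = 0+0+0+0+0+0+0+0+0+0+0+0+0+1+0+0+1+0+0+1+0+1+0+0+0+1 mod 2 = 1
  c[16] = d·G[:,16] = (00000100000001001001010001)·(00000000000100000000000000) mod 2 = 0+0+0+0+0+0+0+0+0+0+0+0+0+0+0+0+0+0+0+0+0+0+0+0+0+0 mod 2 = 0
  c[17] = d·G[:,17] = (00000100000001001001010001)·(00000000000010000000000000) mod 2 = 0+0+0+0+0+0+0+0+0+0+0+0+0+0+0+0+0+0+0+0+0+0+0+0+0+0 mod 2 = 0
  c[18] = d·G[:,18] = (00000100000001001001010001)·(00000000000001000000000000) mod 2 = 0+0+0+0+0+0+0+0+0+0+0+0+0+1+0+0+0+0+0+0+0+0+0+0+0+0 mod 2 = 1
  c[19] = d·G[:,19] = (00000100000001001001010001)·(00000000000000100000000000) mod 2 = 0+0+0+0+0+0+0+0+0+0+0+0+0+0+0+0+0+0+0+0+0+0+0+0+0+0 mod 2 = 0
  c[20] = d·G[:,20] = (00000100000001001001010001)·(00000000000000010000000000) mod 2 = 0+0+0+0+0+0+0+0+0+0+0+0+0+0+0+0+0+0+0+0+0+0+0+0+0+0 mod 2 = 0
  c[21] = d·G[:,21] = (00000100000001001001010001)·(00000000000000001000000000) mod 2 = 0+0+0+0+0+0+0+0+0+0+0+0+0+0+0+0+1+0+0+0+0+0+0+0+0+0 mod 2 = 1
  c[22] = d·G[:,22] = (00000100000001001001010001)·(00000000000000000100000000) mod 2 = 0+0+0+0+0+0+0+0+0+0+0+0+0+0+0+0+0+0+0+0+0+0+0+0+0+0 mod 2 = 0
  c[23] = d·G[:,23] = (00000100000001001001010001)·(00000000000000000010000000) mod 2 = 0+0+0+0+0+0+0+0+0+0+0+0+0+0+0+0+0+0+0+0+0+0+0+0+0+0 mod 2 = 0
  c[24] = d·G[:,24] = (00000100000001001001010001)·(00000000000000000001000000) mod 2 = 0+0+0+0+0+0+0+0+0+0+0+0+0+0+0+0+0+0+0+1+0+0+0+0+0+0 mod 2 = 1
  c[25] = d·G[:,25] = (00000100000001001001010001)·(00000000000000000000100000) mod 2 = 0+0+0+0+0+0+0+0+0+0+0+0+0+0+0+0+0+0+0+0+0+0+0+0+0+0 mod 2 = 0
  c[26] = d·G[:,26] = (00000100000001001001010001)·(00000000000000000000010000) mod 2 = 0+0+0+0+0+0+0+0+0+0+0+0+0+0+0+0+0+0+0+0+0+1+0+0+0+0 mod 2 = 1
  c[27] = d·G[:,27] = (00000100000001001001010001)·(00000000000000000000001000) mod 2 = 0+0+0+0+0+0+0+0+0+0+0+0+0+0+0+0+0+0+0+0+0+0+0+0+0+0 mod 2 = 0
  c[28] = d·G[:,28] = (00000100000001001001010001)·(00000000000000000000000100) mod 2 = 0+0+0+0+0+0+0+0+0+0+0+0+0+0+0+0+0+0+0+0+0+0+0+0+0+0 mod 2 = 0
  c[29] = d·G[:,29] = (00000100000001001001010001)·(00000000000000000000000010) mod 2 = 0+0+0+0+0+0+0+0+0+0+0+0+0+0+0+0+0+0+0+0+0+0+0+0+0+0 mod 2 = 0
  c[30] = d·G[:,30] = (00000100000001001001010001)·(00000000000000000000000001) mod 2 = 0+0+0+0+0+0+0+0+0+0+0+0+0+0+0+0+0+0+0+0+0+0+0+0+0+1 mod 2 = 1
Codeword = 0100000001000001001001001010001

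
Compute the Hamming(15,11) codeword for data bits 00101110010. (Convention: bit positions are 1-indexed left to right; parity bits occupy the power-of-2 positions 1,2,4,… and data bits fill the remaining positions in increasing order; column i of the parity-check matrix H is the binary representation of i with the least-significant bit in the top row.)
Codeword c = d · G (mod 2), d = 00101110010:
  c[0] = d·G[:,0] = (00101110010)·(11011010101) mod 2 = 0+0+0+0+1+0+1+0+0+0+0 mod 2 = 0
  c[1] = d·G[:,1] = (00101110010)·(10110110011) mod 2 = 0+0+1+0+0+1+1+0+0+1+0 mod 2 = 0
  c[2] = d·G[:,2] = (00101110010)·(10000000000) mod 2 = 0+0+0+0+0+0+0+0+0+0+0 mod 2 = 0
  c[3] = d·G[:,3] = (00101110010)·(01110001111) mod 2 = 0+0+1+0+0+0+0+0+0+1+0 mod 2 = 0
  c[4] = d·G[:,4] = (00101110010)·(01000000000) mod 2 = 0+0+0+0+0+0+0+0+0+0+0 mod 2 = 0
  c[5] = d·G[:,5] = (00101110010)·(00100000000) mod 2 = 0+0+1+0+0+0+0+0+0+0+0 mod 2 = 1
  c[6] = d·G[:,6] = (00101110010)·(00010000000) mod 2 = 0+0+0+0+0+0+0+0+0+0+0 mod 2 = 0
  c[7] = d·G[:,7] = (00101110010)·(00001111111) mod 2 = 0+0+0+0+1+1+1+0+0+1+0 mod 2 = 0
  c[8] = d·G[:,8] = (00101110010)·(00001000000) mod 2 = 0+0+0+0+1+0+0+0+0+0+0 mod 2 = 1
  c[9] = d·G[:,9] = (00101110010)·(00000100000) mod 2 = 0+0+0+0+0+1+0+0+0+0+0 mod 2 = 1
  c[10] = d·G[:,10] = (00101110010)·(00000010000) mod 2 = 0+0+0+0+0+0+1+0+0+0+0 mod 2 = 1
  c[11] = d·G[:,11] = (00101110010)·(00000001000) mod 2 = 0+0+0+0+0+0+0+0+0+0+0 mod 2 = 0
  c[12] = d·G[:,12] = (00101110010)·(00000000100) mod 2 = 0+0+0+0+0+0+0+0+0+0+0 mod 2 = 0
  c[13] = d·G[:,13] = (00101110010)·(00000000010) mod 2 = 0+0+0+0+0+0+0+0+0+1+0 mod 2 = 1
  c[14] = d·G[:,14] = (00101110010)·(00000000001) mod 2 = 0+0+0+0+0+0+0+0+0+0+0 mod 2 = 0
Codeword = 000001001110010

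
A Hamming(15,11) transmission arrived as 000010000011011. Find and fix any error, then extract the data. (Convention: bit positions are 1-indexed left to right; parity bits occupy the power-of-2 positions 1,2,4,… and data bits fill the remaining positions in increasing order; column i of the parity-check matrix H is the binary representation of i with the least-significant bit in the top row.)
Syndrome s = H · r^T (mod 2), r = 000010000011011:
  s[0] = (101010101010101)·(000010000011011) mod 2 = 0+0+0+0+1+0+0+0+0+0+1+0+0+0+1 mod 2 = 1
  s[1] = (011001100110011)·(000010000011011) mod 2 = 0+0+0+0+0+0+0+0+0+0+1+0+0+1+1 mod 2 = 1
  s[2] = (000111100001111)·(000010000011011) mod 2 = 0+0+0+0+1+0+0+0+0+0+0+1+0+1+1 mod 2 = 0
  s[3] = (000000011111111)·(000010000011011) mod 2 = 0+0+0+0+0+0+0+0+0+0+1+1+0+1+1 mod 2 = 0
Syndrome = 1100
Column 3 of H equals this syndrome → error at bit 3 (1-indexed).
Flip bit 3: 000010000011011 → 001010000011011
Extract data bits at positions {3,5,6,7,9,10,11,12,13,14,15}: 11000011011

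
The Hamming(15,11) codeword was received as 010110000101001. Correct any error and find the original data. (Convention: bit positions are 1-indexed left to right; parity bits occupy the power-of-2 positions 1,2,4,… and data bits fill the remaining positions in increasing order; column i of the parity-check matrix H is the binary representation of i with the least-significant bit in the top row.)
Syndrome s = H · r^T (mod 2), r = 010110000101001:
  s[0] = (101010101010101)·(010110000101001) mod 2 = 0+0+0+0+1+0+0+0+0+0+0+0+0+0+1 mod 2 = 0
  s[1] = (011001100110011)·(010110000101001) mod 2 = 0+1+0+0+0+0+0+0+0+1+0+0+0+0+1 mod 2 = 1
  s[2] = (000111100001111)·(010110000101001) mod 2 = 0+0+0+1+1+0+0+0+0+0+0+1+0+0+1 mod 2 = 0
  s[3] = (000000011111111)·(010110000101001) mod 2 = 0+0+0+0+0+0+0+0+0+1+0+1+0+0+1 mod 2 = 1
Syndrome = 0101
Column 10 of H equals this syndrome → error at bit 10 (1-indexed).
Flip bit 10: 010110000101001 → 010110000001001
Extract data bits at positions {3,5,6,7,9,10,11,12,13,14,15}: 01000001001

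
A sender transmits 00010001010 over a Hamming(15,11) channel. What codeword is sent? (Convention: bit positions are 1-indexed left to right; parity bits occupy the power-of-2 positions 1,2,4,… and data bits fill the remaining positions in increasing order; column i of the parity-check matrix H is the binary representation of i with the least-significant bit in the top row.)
Codeword c = d · G (mod 2), d = 00010001010:
  c[0] = d·G[:,0] = (00010001010)·(11011010101) mod 2 = 0+0+0+1+0+0+0+0+0+0+0 mod 2 = 1
  c[1] = d·G[:,1] = (00010001010)·(10110110011) mod 2 = 0+0+0+1+0+0+0+0+0+1+0 mod 2 = 0
  c[2] = d·G[:,2] = (00010001010)·(10000000000) mod 2 = 0+0+0+0+0+0+0+0+0+0+0 mod 2 = 0
  c[3] = d·G[:,3] = (00010001010)·(01110001111) mod 2 = 0+0+0+1+0+0+0+1+0+1+0 mod 2 = 1
  c[4] = d·G[:,4] = (00010001010)·(01000000000) mod 2 = 0+0+0+0+0+0+0+0+0+0+0 mod 2 = 0
  c[5] = d·G[:,5] = (00010001010)·(00100000000) mod 2 = 0+0+0+0+0+0+0+0+0+0+0 mod 2 = 0
  c[6] = d·G[:,6] = (00010001010)·(00010000000) mod 2 = 0+0+0+1+0+0+0+0+0+0+0 mod 2 = 1
  c[7] = d·G[:,7] = (00010001010)·(00001111111) mod 2 = 0+0+0+0+0+0+0+1+0+1+0 mod 2 = 0
  c[8] = d·G[:,8] = (00010001010)·(00001000000) mod 2 = 0+0+0+0+0+0+0+0+0+0+0 mod 2 = 0
  c[9] = d·G[:,9] = (00010001010)·(00000100000) mod 2 = 0+0+0+0+0+0+0+0+0+0+0 mod 2 = 0
  c[10] = d·G[:,10] = (00010001010)·(00000010000) mod 2 = 0+0+0+0+0+0+0+0+0+0+0 mod 2 = 0
  c[11] = d·G[:,11] = (00010001010)·(00000001000) mod 2 = 0+0+0+0+0+0+0+1+0+0+0 mod 2 = 1
  c[12] = d·G[:,12] = (00010001010)·(00000000100) mod 2 = 0+0+0+0+0+0+0+0+0+0+0 mod 2 = 0
  c[13] = d·G[:,13] = (00010001010)·(00000000010) mod 2 = 0+0+0+0+0+0+0+0+0+1+0 mod 2 = 1
  c[14] = d·G[:,14] = (00010001010)·(00000000001) mod 2 = 0+0+0+0+0+0+0+0+0+0+0 mod 2 = 0
Codeword = 100100100001010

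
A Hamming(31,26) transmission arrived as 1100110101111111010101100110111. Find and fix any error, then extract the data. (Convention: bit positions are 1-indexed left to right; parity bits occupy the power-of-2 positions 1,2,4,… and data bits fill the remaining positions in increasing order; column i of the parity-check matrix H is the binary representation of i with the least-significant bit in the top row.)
Syndrome s = H · r^T (mod 2), r = 1100110101111111010101100110111:
  s[0] = (1010101010101010101010101010101)·(1100110101111111010101100110111) mod 2 = 1+0+0+0+1+0+0+0+0+0+1+0+1+0+1+0+0+0+0+0+0+0+1+0+0+0+1+0+1+0+1 mod 2 = 1
  s[1] = (0110011001100110011001100110011)·(1100110101111111010101100110111) mod 2 = 0+1+0+0+0+1+0+0+0+1+1+0+0+1+1+0+0+1+0+0+0+1+1+0+0+1+1+0+0+1+1 mod 2 = 1
  s[2] = (0001111000011110000111100001111)·(1100110101111111010101100110111) mod 2 = 0+0+0+0+1+1+0+0+0+0+0+1+1+1+1+0+0+0+0+1+0+1+1+0+0+0+0+0+1+1+1 mod 2 = 0
  s[3] = (0000000111111110000000011111111)·(1100110101111111010101100110111) mod 2 = 0+0+0+0+0+0+0+1+0+1+1+1+1+1+1+0+0+0+0+0+0+0+0+0+0+1+1+0+1+1+1 mod 2 = 0
  s[4] = (0000000000000001111111111111111)·(1100110101111111010101100110111) mod 2 = 0+0+0+0+0+0+0+0+0+0+0+0+0+0+0+1+0+1+0+1+0+1+1+0+0+1+1+0+1+1+1 mod 2 = 0
Syndrome = 11000
Column 3 of H equals this syndrome → error at bit 3 (1-indexed).
Flip bit 3: 1100110101111111010101100110111 → 1110110101111111010101100110111
Extract data bits at positions {3,5,6,7,9,10,11,12,13,14,15,17,18,19,20,21,22,23,24,25,26,27,28,29,30,31}: 11100111111010101100110111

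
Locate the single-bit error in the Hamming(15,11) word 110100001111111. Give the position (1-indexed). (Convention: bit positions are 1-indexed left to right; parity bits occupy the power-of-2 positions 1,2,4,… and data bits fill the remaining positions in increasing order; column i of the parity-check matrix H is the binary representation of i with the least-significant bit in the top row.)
Syndrome s = H · r^T (mod 2), r = 110100001111111:
  s[0] = (101010101010101)·(110100001111111) mod 2 = 1+0+0+0+0+0+0+0+1+0+1+0+1+0+1 mod 2 = 1
  s[1] = (011001100110011)·(110100001111111) mod 2 = 0+1+0+0+0+0+0+0+0+1+1+0+0+1+1 mod 2 = 1
  s[2] = (000111100001111)·(110100001111111) mod 2 = 0+0+0+1+0+0+0+0+0+0+0+1+1+1+1 mod 2 = 1
  s[3] = (000000011111111)·(110100001111111) mod 2 = 0+0+0+0+0+0+0+0+1+1+1+1+1+1+1 mod 2 = 1
Syndrome = 1111
Column i of H is the binary representation of i, so the syndrome is the binary index of the flipped bit.
Read s = 1111 with s[0] as LSB: 1·2^0 + 1·2^1 + 1·2^2 + 1·2^3 = 15.
Error is at bit position 15.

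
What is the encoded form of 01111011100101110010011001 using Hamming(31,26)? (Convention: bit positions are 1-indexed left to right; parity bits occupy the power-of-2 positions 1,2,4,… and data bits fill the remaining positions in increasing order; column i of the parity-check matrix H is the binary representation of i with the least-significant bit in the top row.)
Codeword c = d · G (mod 2), d = 01111011100101110010011001:
  c[0] = d·G[:,0] = (01111011100101110010011001)·(11011010101101010101010101) mod 2 = 0+1+0+1+1+0+1+0+1+0+0+1+0+1+0+1+0+0+0+0+0+1+0+0+0+1 mod 2 = 0
  c[1] = d·G[:,1] = (01111011100101110010011001)·(10110110011011001100110011) mod 2 = 0+0+1+1+0+0+1+0+0+0+0+0+0+1+0+0+0+0+0+0+0+1+0+0+0+1 mod 2 = 0
  c[2] = d·G[:,2] = (01111011100101110010011001)·(10000000000000000000000000) mod 2 = 0+0+0+0+0+0+0+0+0+0+0+0+0+0+0+0+0+0+0+0+0+0+0+0+0+0 mod 2 = 0
  c[3] = d·G[:,3] = (01111011100101110010011001)·(01110001111000111100001111) mod 2 = 0+1+1+1+0+0+0+1+1+0+0+0+0+0+1+1+0+0+0+0+0+0+1+0+0+1 mod 2 = 1
  c[4] = d·G[:,4] = (01111011100101110010011001)·(01000000000000000000000000) mod 2 = 0+1+0+0+0+0+0+0+0+0+0+0+0+0+0+0+0+0+0+0+0+0+0+0+0+0 mod 2 = 1
  c[5] = d·G[:,5] = (01111011100101110010011001)·(00100000000000000000000000) mod 2 = 0+0+1+0+0+0+0+0+0+0+0+0+0+0+0+0+0+0+0+0+0+0+0+0+0+0 mod 2 = 1
  c[6] = d·G[:,6] = (01111011100101110010011001)·(00010000000000000000000000) mod 2 = 0+0+0+1+0+0+0+0+0+0+0+0+0+0+0+0+0+0+0+0+0+0+0+0+0+0 mod 2 = 1
  c[7] = d·G[:,7] = (01111011100101110010011001)·(00001111111000000011111111) mod 2 = 0+0+0+0+1+0+1+1+1+0+0+0+0+0+0+0+0+0+1+0+0+1+1+0+0+1 mod 2 = 0
  c[8] = d·G[:,8] = (01111011100101110010011001)·(00001000000000000000000000) mod 2 = 0+0+0+0+1+0+0+0+0+0+0+0+0+0+0+0+0+0+0+0+0+0+0+0+0+0 mod 2 = 1
  c[9] = d·G[:,9] = (01111011100101110010011001)·(00000100000000000000000000) mod 2 = 0+0+0+0+0+0+0+0+0+0+0+0+0+0+0+0+0+0+0+0+0+0+0+0+0+0 mod 2 = 0
  c[10] = d·G[:,10] = (01111011100101110010011001)·(00000010000000000000000000) mod 2 = 0+0+0+0+0+0+1+0+0+0+0+0+0+0+0+0+0+0+0+0+0+0+0+0+0+0 mod 2 = 1
  c[11] = d·G[:,11] = (01111011100101110010011001)·(00000001000000000000000000) mod 2 = 0+0+0+0+0+0+0+1+0+0+0+0+0+0+0+0+0+0+0+0+0+0+0+0+0+0 mod 2 = 1
  c[12] = d·G[:,12] = (01111011100101110010011001)·(00000000100000000000000000) mod 2 = 0+0+0+0+0+0+0+0+1+0+0+0+0+0+0+0+0+0+0+0+0+0+0+0+0+0 mod 2 = 1
  c[13] = d·G[:,13] = (01111011100101110010011001)·(00000000010000000000000000) mod 2 = 0+0+0+0+0+0+0+0+0+0+0+0+0+0+0+0+0+0+0+0+0+0+0+0+0+0 mod 2 = 0
  c[14] = d·G[:,14] = (01111011100101110010011001)·(00000000001000000000000000) mod 2 = 0+0+0+0+0+0+0+0+0+0+0+0+0+0+0+0+0+0+0+0+0+0+0+0+0+0 mod 2 = 0
  c[15] = d·G[:,15] = (01111011100101110010011001)·(00000000000111111111111111) mod 2 = 0+0+0+0+0+0+0+0+0+0+0+1+0+1+1+1+0+0+1+0+0+1+1+0+0+1 mod 2 = 0
  c[16] = d·G[:,16] = (01111011100101110010011001)·(00000000000100000000000000) mod 2 = 0+0+0+0+0+0+0+0+0+0+0+1+0+0+0+0+0+0+0+0+0+0+0+0+0+0 mod 2 = 1
  c[17] = d·G[:,17] = (01111011100101110010011001)·(00000000000010000000000000) mod 2 = 0+0+0+0+0+0+0+0+0+0+0+0+0+0+0+0+0+0+0+0+0+0+0+0+0+0 mod 2 = 0
  c[18] = d·G[:,18] = (01111011100101110010011001)·(00000000000001000000000000) mod 2 = 0+0+0+0+0+0+0+0+0+0+0+0+0+1+0+0+0+0+0+0+0+0+0+0+0+0 mod 2 = 1
  c[19] = d·G[:,19] = (01111011100101110010011001)·(00000000000000100000000000) mod 2 = 0+0+0+0+0+0+0+0+0+0+0+0+0+0+1+0+0+0+0+0+0+0+0+0+0+0 mod 2 = 1
  c[20] = d·G[:,20] = (01111011100101110010011001)·(00000000000000010000000000) mod 2 = 0+0+0+0+0+0+0+0+0+0+0+0+0+0+0+1+0+0+0+0+0+0+0+0+0+0 mod 2 = 1
  c[21] = d·G[:,21] = (01111011100101110010011001)·(00000000000000001000000000) mod 2 = 0+0+0+0+0+0+0+0+0+0+0+0+0+0+0+0+0+0+0+0+0+0+0+0+0+0 mod 2 = 0
  c[22] = d·G[:,22] = (01111011100101110010011001)·(00000000000000000100000000) mod 2 = 0+0+0+0+0+0+0+0+0+0+0+0+0+0+0+0+0+0+0+0+0+0+0+0+0+0 mod 2 = 0
  c[23] = d·G[:,23] = (01111011100101110010011001)·(00000000000000000010000000) mod 2 = 0+0+0+0+0+0+0+0+0+0+0+0+0+0+0+0+0+0+1+0+0+0+0+0+0+0 mod 2 = 1
  c[24] = d·G[:,24] = (01111011100101110010011001)·(00000000000000000001000000) mod 2 = 0+0+0+0+0+0+0+0+0+0+0+0+0+0+0+0+0+0+0+0+0+0+0+0+0+0 mod 2 = 0
  c[25] = d·G[:,25] = (01111011100101110010011001)·(00000000000000000000100000) mod 2 = 0+0+0+0+0+0+0+0+0+0+0+0+0+0+0+0+0+0+0+0+0+0+0+0+0+0 mod 2 = 0
  c[26] = d·G[:,26] = (01111011100101110010011001)·(00000000000000000000010000) mod 2 = 0+0+0+0+0+0+0+0+0+0+0+0+0+0+0+0+0+0+0+0+0+1+0+0+0+0 mod 2 = 1
  c[27] = d·G[:,27] = (01111011100101110010011001)·(00000000000000000000001000) mod 2 = 0+0+0+0+0+0+0+0+0+0+0+0+0+0+0+0+0+0+0+0+0+0+1+0+0+0 mod 2 = 1
  c[28] = d·G[:,28] = (01111011100101110010011001)·(00000000000000000000000100) mod 2 = 0+0+0+0+0+0+0+0+0+0+0+0+0+0+0+0+0+0+0+0+0+0+0+0+0+0 mod 2 = 0
  c[29] = d·G[:,29] = (01111011100101110010011001)·(00000000000000000000000010) mod 2 = 0+0+0+0+0+0+0+0+0+0+0+0+0+0+0+0+0+0+0+0+0+0+0+0+0+0 mod 2 = 0
  c[30] = d·G[:,30] = (01111011100101110010011001)·(00000000000000000000000001) mod 2 = 0+0+0+0+0+0+0+0+0+0+0+0+0+0+0+0+0+0+0+0+0+0+0+0+0+1 mod 2 = 1
Codeword = 0001111010111000101110010011001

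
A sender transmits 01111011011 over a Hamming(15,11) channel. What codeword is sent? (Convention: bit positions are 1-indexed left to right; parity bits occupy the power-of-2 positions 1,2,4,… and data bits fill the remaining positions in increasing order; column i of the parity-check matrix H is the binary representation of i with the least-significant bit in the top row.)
Codeword c = d · G (mod 2), d = 01111011011:
  c[0] = d·G[:,0] = (01111011011)·(11011010101) mod 2 = 0+1+0+1+1+0+1+0+0+0+1 mod 2 = 1
  c[1] = d·G[:,1] = (01111011011)·(10110110011) mod 2 = 0+0+1+1+0+0+1+0+0+1+1 mod 2 = 1
  c[2] = d·G[:,2] = (01111011011)·(10000000000) mod 2 = 0+0+0+0+0+0+0+0+0+0+0 mod 2 = 0
  c[3] = d·G[:,3] = (01111011011)·(01110001111) mod 2 = 0+1+1+1+0+0+0+1+0+1+1 mod 2 = 0
  c[4] = d·G[:,4] = (01111011011)·(01000000000) mod 2 = 0+1+0+0+0+0+0+0+0+0+0 mod 2 = 1
  c[5] = d·G[:,5] = (01111011011)·(00100000000) mod 2 = 0+0+1+0+0+0+0+0+0+0+0 mod 2 = 1
  c[6] = d·G[:,6] = (01111011011)·(00010000000) mod 2 = 0+0+0+1+0+0+0+0+0+0+0 mod 2 = 1
  c[7] = d·G[:,7] = (01111011011)·(00001111111) mod 2 = 0+0+0+0+1+0+1+1+0+1+1 mod 2 = 1
  c[8] = d·G[:,8] = (01111011011)·(00001000000) mod 2 = 0+0+0+0+1+0+0+0+0+0+0 mod 2 = 1
  c[9] = d·G[:,9] = (01111011011)·(00000100000) mod 2 = 0+0+0+0+0+0+0+0+0+0+0 mod 2 = 0
  c[10] = d·G[:,10] = (01111011011)·(00000010000) mod 2 = 0+0+0+0+0+0+1+0+0+0+0 mod 2 = 1
  c[11] = d·G[:,11] = (01111011011)·(00000001000) mod 2 = 0+0+0+0+0+0+0+1+0+0+0 mod 2 = 1
  c[12] = d·G[:,12] = (01111011011)·(00000000100) mod 2 = 0+0+0+0+0+0+0+0+0+0+0 mod 2 = 0
  c[13] = d·G[:,13] = (01111011011)·(00000000010) mod 2 = 0+0+0+0+0+0+0+0+0+1+0 mod 2 = 1
  c[14] = d·G[:,14] = (01111011011)·(00000000001) mod 2 = 0+0+0+0+0+0+0+0+0+0+1 mod 2 = 1
Codeword = 110011111011011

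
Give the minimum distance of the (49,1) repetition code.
d_min = 49 (the only two codewords are 0…0 and 1…1, differing in all 49 positions).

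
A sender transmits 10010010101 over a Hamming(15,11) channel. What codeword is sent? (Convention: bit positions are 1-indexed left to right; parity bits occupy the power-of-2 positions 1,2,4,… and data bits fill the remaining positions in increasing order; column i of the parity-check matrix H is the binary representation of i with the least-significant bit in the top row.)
Codeword c = d · G (mod 2), d = 10010010101:
  c[0] = d·G[:,0] = (10010010101)·(11011010101) mod 2 = 1+0+0+1+0+0+1+0+1+0+1 mod 2 = 1
  c[1] = d·G[:,1] = (10010010101)·(10110110011) mod 2 = 1+0+0+1+0+0+1+0+0+0+1 mod 2 = 0
  c[2] = d·G[:,2] = (10010010101)·(10000000000) mod 2 = 1+0+0+0+0+0+0+0+0+0+0 mod 2 = 1
  c[3] = d·G[:,3] = (10010010101)·(01110001111) mod 2 = 0+0+0+1+0+0+0+0+1+0+1 mod 2 = 1
  c[4] = d·G[:,4] = (10010010101)·(01000000000) mod 2 = 0+0+0+0+0+0+0+0+0+0+0 mod 2 = 0
  c[5] = d·G[:,5] = (10010010101)·(00100000000) mod 2 = 0+0+0+0+0+0+0+0+0+0+0 mod 2 = 0
  c[6] = d·G[:,6] = (10010010101)·(00010000000) mod 2 = 0+0+0+1+0+0+0+0+0+0+0 mod 2 = 1
  c[7] = d·G[:,7] = (10010010101)·(00001111111) mod 2 = 0+0+0+0+0+0+1+0+1+0+1 mod 2 = 1
  c[8] = d·G[:,8] = (10010010101)·(00001000000) mod 2 = 0+0+0+0+0+0+0+0+0+0+0 mod 2 = 0
  c[9] = d·G[:,9] = (10010010101)·(00000100000) mod 2 = 0+0+0+0+0+0+0+0+0+0+0 mod 2 = 0
  c[10] = d·G[:,10] = (10010010101)·(00000010000) mod 2 = 0+0+0+0+0+0+1+0+0+0+0 mod 2 = 1
  c[11] = d·G[:,11] = (10010010101)·(00000001000) mod 2 = 0+0+0+0+0+0+0+0+0+0+0 mod 2 = 0
  c[12] = d·G[:,12] = (10010010101)·(00000000100) mod 2 = 0+0+0+0+0+0+0+0+1+0+0 mod 2 = 1
  c[13] = d·G[:,13] = (10010010101)·(00000000010) mod 2 = 0+0+0+0+0+0+0+0+0+0+0 mod 2 = 0
  c[14] = d·G[:,14] = (10010010101)·(00000000001) mod 2 = 0+0+0+0+0+0+0+0+0+0+1 mod 2 = 1
Codeword = 101100110010101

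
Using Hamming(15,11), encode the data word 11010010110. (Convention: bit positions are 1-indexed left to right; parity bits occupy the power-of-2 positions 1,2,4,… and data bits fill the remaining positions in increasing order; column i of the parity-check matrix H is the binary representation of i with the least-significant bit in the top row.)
Codeword c = d · G (mod 2), d = 11010010110:
  c[0] = d·G[:,0] = (11010010110)·(11011010101) mod 2 = 1+1+0+1+0+0+1+0+1+0+0 mod 2 = 1
  c[1] = d·G[:,1] = (11010010110)·(10110110011) mod 2 = 1+0+0+1+0+0+1+0+0+1+0 mod 2 = 0
  c[2] = d·G[:,2] = (11010010110)·(10000000000) mod 2 = 1+0+0+0+0+0+0+0+0+0+0 mod 2 = 1
  c[3] = d·G[:,3] = (11010010110)·(01110001111) mod 2 = 0+1+0+1+0+0+0+0+1+1+0 mod 2 = 0
  c[4] = d·G[:,4] = (11010010110)·(01000000000) mod 2 = 0+1+0+0+0+0+0+0+0+0+0 mod 2 = 1
  c[5] = d·G[:,5] = (11010010110)·(00100000000) mod 2 = 0+0+0+0+0+0+0+0+0+0+0 mod 2 = 0
  c[6] = d·G[:,6] = (11010010110)·(00010000000) mod 2 = 0+0+0+1+0+0+0+0+0+0+0 mod 2 = 1
  c[7] = d·G[:,7] = (11010010110)·(00001111111) mod 2 = 0+0+0+0+0+0+1+0+1+1+0 mod 2 = 1
  c[8] = d·G[:,8] = (11010010110)·(00001000000) mod 2 = 0+0+0+0+0+0+0+0+0+0+0 mod 2 = 0
  c[9] = d·G[:,9] = (11010010110)·(00000100000) mod 2 = 0+0+0+0+0+0+0+0+0+0+0 mod 2 = 0
  c[10] = d·G[:,10] = (11010010110)·(00000010000) mod 2 = 0+0+0+0+0+0+1+0+0+0+0 mod 2 = 1
  c[11] = d·G[:,11] = (11010010110)·(00000001000) mod 2 = 0+0+0+0+0+0+0+0+0+0+0 mod 2 = 0
  c[12] = d·G[:,12] = (11010010110)·(00000000100) mod 2 = 0+0+0+0+0+0+0+0+1+0+0 mod 2 = 1
  c[13] = d·G[:,13] = (11010010110)·(00000000010) mod 2 = 0+0+0+0+0+0+0+0+0+1+0 mod 2 = 1
  c[14] = d·G[:,14] = (11010010110)·(00000000001) mod 2 = 0+0+0+0+0+0+0+0+0+0+0 mod 2 = 0
Codeword = 101010110010110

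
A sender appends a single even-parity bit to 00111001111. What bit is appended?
Sum of data bits: 0+0+1+1+1+0+0+1+1+1+1 = 7.
7 mod 2 = 1, so parity bit = 1.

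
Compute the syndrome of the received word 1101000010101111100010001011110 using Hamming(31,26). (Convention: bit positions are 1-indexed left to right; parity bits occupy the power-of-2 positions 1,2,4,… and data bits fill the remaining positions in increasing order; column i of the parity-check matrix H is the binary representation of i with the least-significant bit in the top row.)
Syndrome s = H · r^T (mod 2), r = 1101000010101111100010001011110:
  s[0] = (1010101010101010101010101010101)·(1101000010101111100010001011110) mod 2 = 1+0+0+0+0+0+0+0+1+0+1+0+1+0+1+0+1+0+0+0+1+0+0+0+1+0+1+0+1+0+0 mod 2 = 0
  s[1] = (0110011001100110011001100110011)·(1101000010101111100010001011110) mod 2 = 0+1+0+0+0+0+0+0+0+0+1+0+0+1+1+0+0+0+0+0+0+0+0+0+0+0+1+0+0+1+0 mod 2 = 0
  s[2] = (0001111000011110000111100001111)·(1101000010101111100010001011110) mod 2 = 0+0+0+1+0+0+0+0+0+0+0+0+1+1+1+0+0+0+0+0+1+0+0+0+0+0+0+1+1+1+0 mod 2 = 0
  s[3] = (0000000111111110000000011111111)·(1101000010101111100010001011110) mod 2 = 0+0+0+0+0+0+0+0+1+0+1+0+1+1+1+0+0+0+0+0+0+0+0+0+1+0+1+1+1+1+0 mod 2 = 0
  s[4] = (0000000000000001111111111111111)·(1101000010101111100010001011110) mod 2 = 0+0+0+0+0+0+0+0+0+0+0+0+0+0+0+1+1+0+0+0+1+0+0+0+1+0+1+1+1+1+0 mod 2 = 0
Syndrome = 00000
s = 0: no error detected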